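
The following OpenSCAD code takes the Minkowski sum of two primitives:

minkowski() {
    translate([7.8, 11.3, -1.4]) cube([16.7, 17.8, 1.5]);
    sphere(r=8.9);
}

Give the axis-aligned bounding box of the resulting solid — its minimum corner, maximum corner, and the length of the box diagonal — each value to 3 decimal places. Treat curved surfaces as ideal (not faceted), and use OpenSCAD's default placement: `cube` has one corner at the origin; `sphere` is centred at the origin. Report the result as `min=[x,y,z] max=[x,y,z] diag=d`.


min=[-1.100,2.400,-10.300] max=[33.400,38.000,9.000] diag=53.199

A = translate([7.8, 11.3, -1.4]) cube([16.7, 17.8, 1.5]) → bbox [7.8,11.3,-1.4] .. [24.5,29.1,0.1]
B = sphere(r=8.9) → bbox [-8.9,-8.9,-8.9] .. [8.9,8.9,8.9]
lo = A.lo+B.lo = [7.8-8.9, 11.3-8.9, -1.4-8.9] = [-1.100,2.400,-10.300]
hi = A.hi+B.hi = [24.5+8.9, 29.1+8.9, 0.1+8.9] = [33.400,38.000,9.000]
diag = √(34.5²+35.6²+19.3²) = √2830.1 = 53.199


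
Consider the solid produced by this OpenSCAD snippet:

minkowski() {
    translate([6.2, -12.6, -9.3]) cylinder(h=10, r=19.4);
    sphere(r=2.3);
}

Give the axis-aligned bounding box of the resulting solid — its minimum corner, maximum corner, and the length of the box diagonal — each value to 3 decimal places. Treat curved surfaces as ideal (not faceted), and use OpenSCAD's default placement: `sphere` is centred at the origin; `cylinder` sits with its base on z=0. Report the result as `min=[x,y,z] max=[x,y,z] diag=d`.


A = translate([6.2, -12.6, -9.3]) cylinder(h=10, r=19.4) → bbox [-13.2,-32,-9.3] .. [25.6,6.8,0.7]
B = sphere(r=2.3) → bbox [-2.3,-2.3,-2.3] .. [2.3,2.3,2.3]
lo = A.lo+B.lo = [-13.2-2.3, -32-2.3, -9.3-2.3] = [-15.500,-34.300,-11.600]
hi = A.hi+B.hi = [25.6+2.3, 6.8+2.3, 0.7+2.3] = [27.900,9.100,3.000]
diag = √(43.4²+43.4²+14.6²) = √3980.28 = 63.089

min=[-15.500,-34.300,-11.600] max=[27.900,9.100,3.000] diag=63.089


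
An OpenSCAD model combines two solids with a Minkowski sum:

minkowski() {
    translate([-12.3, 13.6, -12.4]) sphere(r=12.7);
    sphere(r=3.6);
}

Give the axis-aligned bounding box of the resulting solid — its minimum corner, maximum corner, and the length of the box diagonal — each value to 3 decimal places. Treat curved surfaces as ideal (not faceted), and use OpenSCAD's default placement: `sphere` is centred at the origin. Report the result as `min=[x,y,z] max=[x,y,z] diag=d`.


A = translate([-12.3, 13.6, -12.4]) sphere(r=12.7) → bbox [-25,0.9,-25.1] .. [0.4,26.3,0.3]
B = sphere(r=3.6) → bbox [-3.6,-3.6,-3.6] .. [3.6,3.6,3.6]
lo = A.lo+B.lo = [-25-3.6, 0.9-3.6, -25.1-3.6] = [-28.600,-2.700,-28.700]
hi = A.hi+B.hi = [0.4+3.6, 26.3+3.6, 0.3+3.6] = [4.000,29.900,3.900]
diag = √(32.6²+32.6²+32.6²) = √3188.28 = 56.465

min=[-28.600,-2.700,-28.700] max=[4.000,29.900,3.900] diag=56.465


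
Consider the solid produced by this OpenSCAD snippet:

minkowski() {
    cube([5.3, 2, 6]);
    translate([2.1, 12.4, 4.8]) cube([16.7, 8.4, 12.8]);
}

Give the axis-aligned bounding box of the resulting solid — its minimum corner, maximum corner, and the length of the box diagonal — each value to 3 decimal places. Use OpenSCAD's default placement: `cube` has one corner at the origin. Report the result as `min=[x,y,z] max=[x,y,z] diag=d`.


A = translate([2.1, 12.4, 4.8]) cube([16.7, 8.4, 12.8]) → bbox [2.1,12.4,4.8] .. [18.8,20.8,17.6]
B = cube([5.3, 2, 6]) → bbox [0,0,0] .. [5.3,2,6]
lo = A.lo+B.lo = [2.1+0, 12.4+0, 4.8+0] = [2.100,12.400,4.800]
hi = A.hi+B.hi = [18.8+5.3, 20.8+2, 17.6+6] = [24.100,22.800,23.600]
diag = √(22²+10.4²+18.8²) = √945.6 = 30.751

min=[2.100,12.400,4.800] max=[24.100,22.800,23.600] diag=30.751


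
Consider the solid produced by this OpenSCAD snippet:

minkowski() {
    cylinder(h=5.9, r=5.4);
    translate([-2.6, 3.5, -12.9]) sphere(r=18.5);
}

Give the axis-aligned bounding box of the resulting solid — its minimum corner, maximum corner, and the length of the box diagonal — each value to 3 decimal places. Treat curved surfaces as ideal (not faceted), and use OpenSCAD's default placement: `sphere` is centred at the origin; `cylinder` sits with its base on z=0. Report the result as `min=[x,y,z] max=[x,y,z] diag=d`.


A = translate([-2.6, 3.5, -12.9]) sphere(r=18.5) → bbox [-21.1,-15,-31.4] .. [15.9,22,5.6]
B = cylinder(h=5.9, r=5.4) → bbox [-5.4,-5.4,0] .. [5.4,5.4,5.9]
lo = A.lo+B.lo = [-21.1-5.4, -15-5.4, -31.4+0] = [-26.500,-20.400,-31.400]
hi = A.hi+B.hi = [15.9+5.4, 22+5.4, 5.6+5.9] = [21.300,27.400,11.500]
diag = √(47.8²+47.8²+42.9²) = √6410.09 = 80.063

min=[-26.500,-20.400,-31.400] max=[21.300,27.400,11.500] diag=80.063


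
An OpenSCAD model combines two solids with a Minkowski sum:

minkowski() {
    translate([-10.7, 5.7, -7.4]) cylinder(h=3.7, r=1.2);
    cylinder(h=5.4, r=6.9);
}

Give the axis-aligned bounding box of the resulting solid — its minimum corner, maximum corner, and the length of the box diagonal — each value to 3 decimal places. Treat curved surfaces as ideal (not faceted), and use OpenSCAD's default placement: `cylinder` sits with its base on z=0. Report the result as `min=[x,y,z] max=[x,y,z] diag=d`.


A = translate([-10.7, 5.7, -7.4]) cylinder(h=3.7, r=1.2) → bbox [-11.9,4.5,-7.4] .. [-9.5,6.9,-3.7]
B = cylinder(h=5.4, r=6.9) → bbox [-6.9,-6.9,0] .. [6.9,6.9,5.4]
lo = A.lo+B.lo = [-11.9-6.9, 4.5-6.9, -7.4+0] = [-18.800,-2.400,-7.400]
hi = A.hi+B.hi = [-9.5+6.9, 6.9+6.9, -3.7+5.4] = [-2.600,13.800,1.700]
diag = √(16.2²+16.2²+9.1²) = √607.69 = 24.651

min=[-18.800,-2.400,-7.400] max=[-2.600,13.800,1.700] diag=24.651


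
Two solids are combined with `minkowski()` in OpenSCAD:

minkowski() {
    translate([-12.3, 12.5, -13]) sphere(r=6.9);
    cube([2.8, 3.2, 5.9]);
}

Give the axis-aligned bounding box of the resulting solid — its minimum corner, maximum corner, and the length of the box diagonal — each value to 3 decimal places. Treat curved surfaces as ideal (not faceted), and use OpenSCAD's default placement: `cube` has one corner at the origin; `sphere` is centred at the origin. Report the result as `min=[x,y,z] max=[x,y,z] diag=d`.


min=[-19.200,5.600,-19.900] max=[-2.600,22.600,-0.200] diag=30.865

A = translate([-12.3, 12.5, -13]) sphere(r=6.9) → bbox [-19.2,5.6,-19.9] .. [-5.4,19.4,-6.1]
B = cube([2.8, 3.2, 5.9]) → bbox [0,0,0] .. [2.8,3.2,5.9]
lo = A.lo+B.lo = [-19.2+0, 5.6+0, -19.9+0] = [-19.200,5.600,-19.900]
hi = A.hi+B.hi = [-5.4+2.8, 19.4+3.2, -6.1+5.9] = [-2.600,22.600,-0.200]
diag = √(16.6²+17²+19.7²) = √952.65 = 30.865


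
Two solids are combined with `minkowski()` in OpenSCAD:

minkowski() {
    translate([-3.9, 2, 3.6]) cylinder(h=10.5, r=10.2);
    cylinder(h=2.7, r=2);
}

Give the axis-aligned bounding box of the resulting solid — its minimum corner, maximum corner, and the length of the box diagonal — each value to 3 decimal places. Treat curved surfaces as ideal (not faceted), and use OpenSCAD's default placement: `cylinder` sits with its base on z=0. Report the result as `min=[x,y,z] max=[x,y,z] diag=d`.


A = translate([-3.9, 2, 3.6]) cylinder(h=10.5, r=10.2) → bbox [-14.1,-8.2,3.6] .. [6.3,12.2,14.1]
B = cylinder(h=2.7, r=2) → bbox [-2,-2,0] .. [2,2,2.7]
lo = A.lo+B.lo = [-14.1-2, -8.2-2, 3.6+0] = [-16.100,-10.200,3.600]
hi = A.hi+B.hi = [6.3+2, 12.2+2, 14.1+2.7] = [8.300,14.200,16.800]
diag = √(24.4²+24.4²+13.2²) = √1364.96 = 36.945

min=[-16.100,-10.200,3.600] max=[8.300,14.200,16.800] diag=36.945


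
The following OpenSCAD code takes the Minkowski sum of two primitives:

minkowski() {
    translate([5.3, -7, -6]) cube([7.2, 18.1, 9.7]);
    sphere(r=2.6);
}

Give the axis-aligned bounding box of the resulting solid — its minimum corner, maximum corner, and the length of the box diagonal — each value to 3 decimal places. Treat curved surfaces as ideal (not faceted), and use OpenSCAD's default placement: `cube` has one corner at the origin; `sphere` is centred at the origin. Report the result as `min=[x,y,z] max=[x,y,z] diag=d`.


A = translate([5.3, -7, -6]) cube([7.2, 18.1, 9.7]) → bbox [5.3,-7,-6] .. [12.5,11.1,3.7]
B = sphere(r=2.6) → bbox [-2.6,-2.6,-2.6] .. [2.6,2.6,2.6]
lo = A.lo+B.lo = [5.3-2.6, -7-2.6, -6-2.6] = [2.700,-9.600,-8.600]
hi = A.hi+B.hi = [12.5+2.6, 11.1+2.6, 3.7+2.6] = [15.100,13.700,6.300]
diag = √(12.4²+23.3²+14.9²) = √918.66 = 30.309

min=[2.700,-9.600,-8.600] max=[15.100,13.700,6.300] diag=30.309


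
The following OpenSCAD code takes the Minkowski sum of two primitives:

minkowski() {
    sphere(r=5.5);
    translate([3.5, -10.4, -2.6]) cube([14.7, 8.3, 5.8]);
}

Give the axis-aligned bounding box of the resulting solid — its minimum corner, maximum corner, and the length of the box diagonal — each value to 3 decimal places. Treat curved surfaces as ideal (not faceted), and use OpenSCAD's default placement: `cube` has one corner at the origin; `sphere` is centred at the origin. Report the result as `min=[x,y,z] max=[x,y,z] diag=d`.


A = translate([3.5, -10.4, -2.6]) cube([14.7, 8.3, 5.8]) → bbox [3.5,-10.4,-2.6] .. [18.2,-2.1,3.2]
B = sphere(r=5.5) → bbox [-5.5,-5.5,-5.5] .. [5.5,5.5,5.5]
lo = A.lo+B.lo = [3.5-5.5, -10.4-5.5, -2.6-5.5] = [-2.000,-15.900,-8.100]
hi = A.hi+B.hi = [18.2+5.5, -2.1+5.5, 3.2+5.5] = [23.700,3.400,8.700]
diag = √(25.7²+19.3²+16.8²) = √1315.22 = 36.266

min=[-2.000,-15.900,-8.100] max=[23.700,3.400,8.700] diag=36.266


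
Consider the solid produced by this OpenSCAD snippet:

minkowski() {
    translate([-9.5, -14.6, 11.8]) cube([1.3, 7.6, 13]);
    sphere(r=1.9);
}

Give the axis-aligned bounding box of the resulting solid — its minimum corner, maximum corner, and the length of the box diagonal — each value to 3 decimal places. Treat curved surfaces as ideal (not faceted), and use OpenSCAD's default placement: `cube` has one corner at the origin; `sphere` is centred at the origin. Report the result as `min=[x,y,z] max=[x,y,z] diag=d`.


A = translate([-9.5, -14.6, 11.8]) cube([1.3, 7.6, 13]) → bbox [-9.5,-14.6,11.8] .. [-8.2,-7,24.8]
B = sphere(r=1.9) → bbox [-1.9,-1.9,-1.9] .. [1.9,1.9,1.9]
lo = A.lo+B.lo = [-9.5-1.9, -14.6-1.9, 11.8-1.9] = [-11.400,-16.500,9.900]
hi = A.hi+B.hi = [-8.2+1.9, -7+1.9, 24.8+1.9] = [-6.300,-5.100,26.700]
diag = √(5.1²+11.4²+16.8²) = √438.21 = 20.933

min=[-11.400,-16.500,9.900] max=[-6.300,-5.100,26.700] diag=20.933


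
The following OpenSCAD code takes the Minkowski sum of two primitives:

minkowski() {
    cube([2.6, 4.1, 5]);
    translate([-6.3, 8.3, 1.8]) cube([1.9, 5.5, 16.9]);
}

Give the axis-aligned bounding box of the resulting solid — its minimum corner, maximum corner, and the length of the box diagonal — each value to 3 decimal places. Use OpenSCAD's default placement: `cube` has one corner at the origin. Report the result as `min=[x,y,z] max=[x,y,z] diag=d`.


min=[-6.300,8.300,1.800] max=[-1.800,17.900,23.700] diag=24.331

A = translate([-6.3, 8.3, 1.8]) cube([1.9, 5.5, 16.9]) → bbox [-6.3,8.3,1.8] .. [-4.4,13.8,18.7]
B = cube([2.6, 4.1, 5]) → bbox [0,0,0] .. [2.6,4.1,5]
lo = A.lo+B.lo = [-6.3+0, 8.3+0, 1.8+0] = [-6.300,8.300,1.800]
hi = A.hi+B.hi = [-4.4+2.6, 13.8+4.1, 18.7+5] = [-1.800,17.900,23.700]
diag = √(4.5²+9.6²+21.9²) = √592.02 = 24.331


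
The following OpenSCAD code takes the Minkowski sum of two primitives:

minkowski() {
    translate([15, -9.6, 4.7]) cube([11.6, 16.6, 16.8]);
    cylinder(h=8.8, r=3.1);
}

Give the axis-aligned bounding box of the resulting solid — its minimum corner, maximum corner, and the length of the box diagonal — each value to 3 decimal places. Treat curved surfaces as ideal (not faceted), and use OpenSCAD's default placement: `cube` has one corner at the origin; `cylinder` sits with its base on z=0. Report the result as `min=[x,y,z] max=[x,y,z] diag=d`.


A = translate([15, -9.6, 4.7]) cube([11.6, 16.6, 16.8]) → bbox [15,-9.6,4.7] .. [26.6,7,21.5]
B = cylinder(h=8.8, r=3.1) → bbox [-3.1,-3.1,0] .. [3.1,3.1,8.8]
lo = A.lo+B.lo = [15-3.1, -9.6-3.1, 4.7+0] = [11.900,-12.700,4.700]
hi = A.hi+B.hi = [26.6+3.1, 7+3.1, 21.5+8.8] = [29.700,10.100,30.300]
diag = √(17.8²+22.8²+25.6²) = √1492.04 = 38.627

min=[11.900,-12.700,4.700] max=[29.700,10.100,30.300] diag=38.627


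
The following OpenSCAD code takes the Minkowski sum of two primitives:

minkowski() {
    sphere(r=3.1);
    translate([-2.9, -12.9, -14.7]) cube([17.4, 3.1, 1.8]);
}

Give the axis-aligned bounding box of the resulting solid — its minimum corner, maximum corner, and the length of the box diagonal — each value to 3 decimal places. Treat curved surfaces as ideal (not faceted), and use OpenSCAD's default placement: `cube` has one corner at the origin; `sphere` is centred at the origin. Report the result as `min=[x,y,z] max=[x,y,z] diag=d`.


min=[-6.000,-16.000,-17.800] max=[17.600,-6.700,-9.800] diag=26.598

A = translate([-2.9, -12.9, -14.7]) cube([17.4, 3.1, 1.8]) → bbox [-2.9,-12.9,-14.7] .. [14.5,-9.8,-12.9]
B = sphere(r=3.1) → bbox [-3.1,-3.1,-3.1] .. [3.1,3.1,3.1]
lo = A.lo+B.lo = [-2.9-3.1, -12.9-3.1, -14.7-3.1] = [-6.000,-16.000,-17.800]
hi = A.hi+B.hi = [14.5+3.1, -9.8+3.1, -12.9+3.1] = [17.600,-6.700,-9.800]
diag = √(23.6²+9.3²+8²) = √707.45 = 26.598


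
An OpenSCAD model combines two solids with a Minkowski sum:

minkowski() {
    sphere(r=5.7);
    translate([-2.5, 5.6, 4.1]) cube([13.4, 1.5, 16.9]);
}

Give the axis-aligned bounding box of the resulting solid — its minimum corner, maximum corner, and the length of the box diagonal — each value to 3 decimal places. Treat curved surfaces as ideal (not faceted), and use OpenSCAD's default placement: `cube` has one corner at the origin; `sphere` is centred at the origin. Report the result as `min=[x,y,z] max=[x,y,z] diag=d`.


A = translate([-2.5, 5.6, 4.1]) cube([13.4, 1.5, 16.9]) → bbox [-2.5,5.6,4.1] .. [10.9,7.1,21]
B = sphere(r=5.7) → bbox [-5.7,-5.7,-5.7] .. [5.7,5.7,5.7]
lo = A.lo+B.lo = [-2.5-5.7, 5.6-5.7, 4.1-5.7] = [-8.200,-0.100,-1.600]
hi = A.hi+B.hi = [10.9+5.7, 7.1+5.7, 21+5.7] = [16.600,12.800,26.700]
diag = √(24.8²+12.9²+28.3²) = √1582.34 = 39.779

min=[-8.200,-0.100,-1.600] max=[16.600,12.800,26.700] diag=39.779


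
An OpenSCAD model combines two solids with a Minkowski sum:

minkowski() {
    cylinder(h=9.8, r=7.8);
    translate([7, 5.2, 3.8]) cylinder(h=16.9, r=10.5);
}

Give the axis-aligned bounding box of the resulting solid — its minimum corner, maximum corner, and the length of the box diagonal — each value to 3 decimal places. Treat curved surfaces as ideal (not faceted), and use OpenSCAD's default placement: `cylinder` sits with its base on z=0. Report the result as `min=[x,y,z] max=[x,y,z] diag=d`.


A = translate([7, 5.2, 3.8]) cylinder(h=16.9, r=10.5) → bbox [-3.5,-5.3,3.8] .. [17.5,15.7,20.7]
B = cylinder(h=9.8, r=7.8) → bbox [-7.8,-7.8,0] .. [7.8,7.8,9.8]
lo = A.lo+B.lo = [-3.5-7.8, -5.3-7.8, 3.8+0] = [-11.300,-13.100,3.800]
hi = A.hi+B.hi = [17.5+7.8, 15.7+7.8, 20.7+9.8] = [25.300,23.500,30.500]
diag = √(36.6²+36.6²+26.7²) = √3392.01 = 58.241

min=[-11.300,-13.100,3.800] max=[25.300,23.500,30.500] diag=58.241


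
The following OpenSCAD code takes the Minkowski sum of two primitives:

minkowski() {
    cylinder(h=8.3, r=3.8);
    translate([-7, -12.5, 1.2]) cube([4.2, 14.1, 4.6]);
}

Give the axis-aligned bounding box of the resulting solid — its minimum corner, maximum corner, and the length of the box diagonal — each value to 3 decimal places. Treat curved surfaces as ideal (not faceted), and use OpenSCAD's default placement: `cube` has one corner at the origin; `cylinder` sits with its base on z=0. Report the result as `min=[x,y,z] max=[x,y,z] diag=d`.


min=[-10.800,-16.300,1.200] max=[1.000,5.400,14.100] diag=27.866

A = translate([-7, -12.5, 1.2]) cube([4.2, 14.1, 4.6]) → bbox [-7,-12.5,1.2] .. [-2.8,1.6,5.8]
B = cylinder(h=8.3, r=3.8) → bbox [-3.8,-3.8,0] .. [3.8,3.8,8.3]
lo = A.lo+B.lo = [-7-3.8, -12.5-3.8, 1.2+0] = [-10.800,-16.300,1.200]
hi = A.hi+B.hi = [-2.8+3.8, 1.6+3.8, 5.8+8.3] = [1.000,5.400,14.100]
diag = √(11.8²+21.7²+12.9²) = √776.54 = 27.866


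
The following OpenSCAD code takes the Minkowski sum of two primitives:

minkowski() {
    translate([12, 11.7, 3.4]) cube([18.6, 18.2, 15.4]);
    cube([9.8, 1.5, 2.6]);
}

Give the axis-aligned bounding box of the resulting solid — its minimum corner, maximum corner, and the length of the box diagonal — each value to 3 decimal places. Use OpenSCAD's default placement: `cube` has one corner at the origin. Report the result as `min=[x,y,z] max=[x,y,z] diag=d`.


min=[12.000,11.700,3.400] max=[40.400,31.400,21.400] diag=38.970

A = translate([12, 11.7, 3.4]) cube([18.6, 18.2, 15.4]) → bbox [12,11.7,3.4] .. [30.6,29.9,18.8]
B = cube([9.8, 1.5, 2.6]) → bbox [0,0,0] .. [9.8,1.5,2.6]
lo = A.lo+B.lo = [12+0, 11.7+0, 3.4+0] = [12.000,11.700,3.400]
hi = A.hi+B.hi = [30.6+9.8, 29.9+1.5, 18.8+2.6] = [40.400,31.400,21.400]
diag = √(28.4²+19.7²+18²) = √1518.65 = 38.970


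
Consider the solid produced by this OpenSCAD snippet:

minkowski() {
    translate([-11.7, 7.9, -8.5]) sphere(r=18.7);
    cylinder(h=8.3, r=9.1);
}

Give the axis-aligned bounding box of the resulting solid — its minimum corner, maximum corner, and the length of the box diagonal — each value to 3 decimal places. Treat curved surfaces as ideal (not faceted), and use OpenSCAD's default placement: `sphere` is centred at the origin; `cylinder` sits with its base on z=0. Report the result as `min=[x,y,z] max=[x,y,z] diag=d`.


min=[-39.500,-19.900,-27.200] max=[16.100,35.700,18.500] diag=90.946

A = translate([-11.7, 7.9, -8.5]) sphere(r=18.7) → bbox [-30.4,-10.8,-27.2] .. [7,26.6,10.2]
B = cylinder(h=8.3, r=9.1) → bbox [-9.1,-9.1,0] .. [9.1,9.1,8.3]
lo = A.lo+B.lo = [-30.4-9.1, -10.8-9.1, -27.2+0] = [-39.500,-19.900,-27.200]
hi = A.hi+B.hi = [7+9.1, 26.6+9.1, 10.2+8.3] = [16.100,35.700,18.500]
diag = √(55.6²+55.6²+45.7²) = √8271.21 = 90.946


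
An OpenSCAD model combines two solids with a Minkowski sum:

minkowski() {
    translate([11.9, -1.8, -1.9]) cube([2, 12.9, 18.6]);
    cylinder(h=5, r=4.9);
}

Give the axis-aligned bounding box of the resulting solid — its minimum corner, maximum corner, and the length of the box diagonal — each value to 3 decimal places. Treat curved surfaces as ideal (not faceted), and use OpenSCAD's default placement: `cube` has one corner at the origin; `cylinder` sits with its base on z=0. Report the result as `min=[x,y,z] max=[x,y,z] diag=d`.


A = translate([11.9, -1.8, -1.9]) cube([2, 12.9, 18.6]) → bbox [11.9,-1.8,-1.9] .. [13.9,11.1,16.7]
B = cylinder(h=5, r=4.9) → bbox [-4.9,-4.9,0] .. [4.9,4.9,5]
lo = A.lo+B.lo = [11.9-4.9, -1.8-4.9, -1.9+0] = [7.000,-6.700,-1.900]
hi = A.hi+B.hi = [13.9+4.9, 11.1+4.9, 16.7+5] = [18.800,16.000,21.700]
diag = √(11.8²+22.7²+23.6²) = √1211.49 = 34.806

min=[7.000,-6.700,-1.900] max=[18.800,16.000,21.700] diag=34.806


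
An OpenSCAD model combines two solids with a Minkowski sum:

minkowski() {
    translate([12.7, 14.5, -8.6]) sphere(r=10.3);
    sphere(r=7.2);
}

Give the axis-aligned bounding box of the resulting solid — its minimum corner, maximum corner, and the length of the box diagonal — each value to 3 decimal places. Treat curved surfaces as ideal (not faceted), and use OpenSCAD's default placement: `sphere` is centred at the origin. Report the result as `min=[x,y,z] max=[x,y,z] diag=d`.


A = translate([12.7, 14.5, -8.6]) sphere(r=10.3) → bbox [2.4,4.2,-18.9] .. [23,24.8,1.7]
B = sphere(r=7.2) → bbox [-7.2,-7.2,-7.2] .. [7.2,7.2,7.2]
lo = A.lo+B.lo = [2.4-7.2, 4.2-7.2, -18.9-7.2] = [-4.800,-3.000,-26.100]
hi = A.hi+B.hi = [23+7.2, 24.8+7.2, 1.7+7.2] = [30.200,32.000,8.900]
diag = √(35²+35²+35²) = √3675 = 60.622

min=[-4.800,-3.000,-26.100] max=[30.200,32.000,8.900] diag=60.622


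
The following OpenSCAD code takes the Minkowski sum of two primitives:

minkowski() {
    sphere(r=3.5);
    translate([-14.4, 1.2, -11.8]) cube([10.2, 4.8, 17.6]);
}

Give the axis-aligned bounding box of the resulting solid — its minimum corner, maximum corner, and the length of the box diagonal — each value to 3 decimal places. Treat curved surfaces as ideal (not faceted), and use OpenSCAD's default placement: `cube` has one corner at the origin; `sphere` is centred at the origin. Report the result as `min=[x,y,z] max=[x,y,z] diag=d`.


A = translate([-14.4, 1.2, -11.8]) cube([10.2, 4.8, 17.6]) → bbox [-14.4,1.2,-11.8] .. [-4.2,6,5.8]
B = sphere(r=3.5) → bbox [-3.5,-3.5,-3.5] .. [3.5,3.5,3.5]
lo = A.lo+B.lo = [-14.4-3.5, 1.2-3.5, -11.8-3.5] = [-17.900,-2.300,-15.300]
hi = A.hi+B.hi = [-4.2+3.5, 6+3.5, 5.8+3.5] = [-0.700,9.500,9.300]
diag = √(17.2²+11.8²+24.6²) = √1040.24 = 32.253

min=[-17.900,-2.300,-15.300] max=[-0.700,9.500,9.300] diag=32.253


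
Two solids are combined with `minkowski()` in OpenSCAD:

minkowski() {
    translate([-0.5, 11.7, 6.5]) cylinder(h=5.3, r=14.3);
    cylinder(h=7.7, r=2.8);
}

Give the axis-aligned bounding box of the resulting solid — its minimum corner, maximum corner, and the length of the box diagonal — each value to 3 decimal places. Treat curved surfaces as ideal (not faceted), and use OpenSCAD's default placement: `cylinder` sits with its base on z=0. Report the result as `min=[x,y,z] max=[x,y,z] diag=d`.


A = translate([-0.5, 11.7, 6.5]) cylinder(h=5.3, r=14.3) → bbox [-14.8,-2.6,6.5] .. [13.8,26,11.8]
B = cylinder(h=7.7, r=2.8) → bbox [-2.8,-2.8,0] .. [2.8,2.8,7.7]
lo = A.lo+B.lo = [-14.8-2.8, -2.6-2.8, 6.5+0] = [-17.600,-5.400,6.500]
hi = A.hi+B.hi = [13.8+2.8, 26+2.8, 11.8+7.7] = [16.600,28.800,19.500]
diag = √(34.2²+34.2²+13²) = √2508.28 = 50.083

min=[-17.600,-5.400,6.500] max=[16.600,28.800,19.500] diag=50.083


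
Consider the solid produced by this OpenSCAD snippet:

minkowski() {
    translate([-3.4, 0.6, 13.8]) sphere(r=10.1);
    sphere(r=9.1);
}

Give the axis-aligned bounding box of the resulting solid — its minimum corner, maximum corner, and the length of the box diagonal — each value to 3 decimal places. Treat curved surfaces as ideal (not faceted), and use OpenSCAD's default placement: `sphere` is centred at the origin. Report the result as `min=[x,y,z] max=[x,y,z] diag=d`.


A = translate([-3.4, 0.6, 13.8]) sphere(r=10.1) → bbox [-13.5,-9.5,3.7] .. [6.7,10.7,23.9]
B = sphere(r=9.1) → bbox [-9.1,-9.1,-9.1] .. [9.1,9.1,9.1]
lo = A.lo+B.lo = [-13.5-9.1, -9.5-9.1, 3.7-9.1] = [-22.600,-18.600,-5.400]
hi = A.hi+B.hi = [6.7+9.1, 10.7+9.1, 23.9+9.1] = [15.800,19.800,33.000]
diag = √(38.4²+38.4²+38.4²) = √4423.68 = 66.511

min=[-22.600,-18.600,-5.400] max=[15.800,19.800,33.000] diag=66.511


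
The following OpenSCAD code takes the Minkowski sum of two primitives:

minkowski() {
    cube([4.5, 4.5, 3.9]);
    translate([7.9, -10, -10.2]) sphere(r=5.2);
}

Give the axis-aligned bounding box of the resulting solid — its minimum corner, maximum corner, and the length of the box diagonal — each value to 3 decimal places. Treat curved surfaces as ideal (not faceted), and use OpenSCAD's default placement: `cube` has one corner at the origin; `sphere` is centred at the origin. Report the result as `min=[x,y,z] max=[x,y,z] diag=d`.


min=[2.700,-15.200,-15.400] max=[17.600,-0.300,-1.100] diag=25.466

A = translate([7.9, -10, -10.2]) sphere(r=5.2) → bbox [2.7,-15.2,-15.4] .. [13.1,-4.8,-5]
B = cube([4.5, 4.5, 3.9]) → bbox [0,0,0] .. [4.5,4.5,3.9]
lo = A.lo+B.lo = [2.7+0, -15.2+0, -15.4+0] = [2.700,-15.200,-15.400]
hi = A.hi+B.hi = [13.1+4.5, -4.8+4.5, -5+3.9] = [17.600,-0.300,-1.100]
diag = √(14.9²+14.9²+14.3²) = √648.51 = 25.466


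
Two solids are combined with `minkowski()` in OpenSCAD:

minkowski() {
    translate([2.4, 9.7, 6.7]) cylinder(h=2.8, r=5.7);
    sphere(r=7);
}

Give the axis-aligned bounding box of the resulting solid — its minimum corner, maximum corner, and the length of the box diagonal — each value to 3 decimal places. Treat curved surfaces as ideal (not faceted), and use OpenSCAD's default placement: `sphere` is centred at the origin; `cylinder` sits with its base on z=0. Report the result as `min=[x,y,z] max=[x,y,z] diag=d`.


A = translate([2.4, 9.7, 6.7]) cylinder(h=2.8, r=5.7) → bbox [-3.3,4,6.7] .. [8.1,15.4,9.5]
B = sphere(r=7) → bbox [-7,-7,-7] .. [7,7,7]
lo = A.lo+B.lo = [-3.3-7, 4-7, 6.7-7] = [-10.300,-3.000,-0.300]
hi = A.hi+B.hi = [8.1+7, 15.4+7, 9.5+7] = [15.100,22.400,16.500]
diag = √(25.4²+25.4²+16.8²) = √1572.56 = 39.656

min=[-10.300,-3.000,-0.300] max=[15.100,22.400,16.500] diag=39.656


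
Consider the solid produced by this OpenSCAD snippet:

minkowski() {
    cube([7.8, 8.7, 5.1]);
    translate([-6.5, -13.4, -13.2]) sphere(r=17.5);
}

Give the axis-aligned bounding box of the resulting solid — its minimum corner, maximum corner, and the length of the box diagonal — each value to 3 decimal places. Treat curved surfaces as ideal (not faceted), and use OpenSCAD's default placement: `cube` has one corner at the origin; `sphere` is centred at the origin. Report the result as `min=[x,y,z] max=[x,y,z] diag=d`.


min=[-24.000,-30.900,-30.700] max=[18.800,12.800,9.400] diag=73.141

A = translate([-6.5, -13.4, -13.2]) sphere(r=17.5) → bbox [-24,-30.9,-30.7] .. [11,4.1,4.3]
B = cube([7.8, 8.7, 5.1]) → bbox [0,0,0] .. [7.8,8.7,5.1]
lo = A.lo+B.lo = [-24+0, -30.9+0, -30.7+0] = [-24.000,-30.900,-30.700]
hi = A.hi+B.hi = [11+7.8, 4.1+8.7, 4.3+5.1] = [18.800,12.800,9.400]
diag = √(42.8²+43.7²+40.1²) = √5349.54 = 73.141


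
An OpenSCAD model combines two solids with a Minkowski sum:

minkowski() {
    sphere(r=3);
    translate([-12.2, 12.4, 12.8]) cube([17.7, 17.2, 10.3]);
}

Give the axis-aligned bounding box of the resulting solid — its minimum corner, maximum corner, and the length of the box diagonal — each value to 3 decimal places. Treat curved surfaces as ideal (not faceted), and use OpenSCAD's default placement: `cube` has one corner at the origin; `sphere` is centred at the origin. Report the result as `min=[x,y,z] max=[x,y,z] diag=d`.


A = translate([-12.2, 12.4, 12.8]) cube([17.7, 17.2, 10.3]) → bbox [-12.2,12.4,12.8] .. [5.5,29.6,23.1]
B = sphere(r=3) → bbox [-3,-3,-3] .. [3,3,3]
lo = A.lo+B.lo = [-12.2-3, 12.4-3, 12.8-3] = [-15.200,9.400,9.800]
hi = A.hi+B.hi = [5.5+3, 29.6+3, 23.1+3] = [8.500,32.600,26.100]
diag = √(23.7²+23.2²+16.3²) = √1365.62 = 36.954

min=[-15.200,9.400,9.800] max=[8.500,32.600,26.100] diag=36.954


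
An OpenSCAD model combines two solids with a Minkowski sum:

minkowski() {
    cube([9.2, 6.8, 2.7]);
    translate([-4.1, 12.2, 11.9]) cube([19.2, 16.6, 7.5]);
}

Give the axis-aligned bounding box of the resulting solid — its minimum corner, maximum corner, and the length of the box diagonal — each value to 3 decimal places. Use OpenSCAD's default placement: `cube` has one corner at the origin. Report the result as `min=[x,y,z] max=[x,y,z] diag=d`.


A = translate([-4.1, 12.2, 11.9]) cube([19.2, 16.6, 7.5]) → bbox [-4.1,12.2,11.9] .. [15.1,28.8,19.4]
B = cube([9.2, 6.8, 2.7]) → bbox [0,0,0] .. [9.2,6.8,2.7]
lo = A.lo+B.lo = [-4.1+0, 12.2+0, 11.9+0] = [-4.100,12.200,11.900]
hi = A.hi+B.hi = [15.1+9.2, 28.8+6.8, 19.4+2.7] = [24.300,35.600,22.100]
diag = √(28.4²+23.4²+10.2²) = √1458.16 = 38.186

min=[-4.100,12.200,11.900] max=[24.300,35.600,22.100] diag=38.186


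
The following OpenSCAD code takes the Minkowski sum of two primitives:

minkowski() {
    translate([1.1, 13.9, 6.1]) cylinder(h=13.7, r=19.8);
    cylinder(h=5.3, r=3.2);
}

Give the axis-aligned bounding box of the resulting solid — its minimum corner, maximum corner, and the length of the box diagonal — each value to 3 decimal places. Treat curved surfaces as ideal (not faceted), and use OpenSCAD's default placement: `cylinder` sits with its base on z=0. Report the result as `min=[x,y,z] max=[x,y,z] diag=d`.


A = translate([1.1, 13.9, 6.1]) cylinder(h=13.7, r=19.8) → bbox [-18.7,-5.9,6.1] .. [20.9,33.7,19.8]
B = cylinder(h=5.3, r=3.2) → bbox [-3.2,-3.2,0] .. [3.2,3.2,5.3]
lo = A.lo+B.lo = [-18.7-3.2, -5.9-3.2, 6.1+0] = [-21.900,-9.100,6.100]
hi = A.hi+B.hi = [20.9+3.2, 33.7+3.2, 19.8+5.3] = [24.100,36.900,25.100]
diag = √(46²+46²+19²) = √4593 = 67.772

min=[-21.900,-9.100,6.100] max=[24.100,36.900,25.100] diag=67.772


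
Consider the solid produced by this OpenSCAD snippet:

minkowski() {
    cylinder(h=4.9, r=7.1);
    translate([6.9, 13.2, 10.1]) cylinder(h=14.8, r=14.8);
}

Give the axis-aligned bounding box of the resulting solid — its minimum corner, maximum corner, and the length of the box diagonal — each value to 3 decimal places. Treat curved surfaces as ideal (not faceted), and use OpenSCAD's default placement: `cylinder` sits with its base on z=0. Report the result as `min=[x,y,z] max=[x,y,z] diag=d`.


A = translate([6.9, 13.2, 10.1]) cylinder(h=14.8, r=14.8) → bbox [-7.9,-1.6,10.1] .. [21.7,28,24.9]
B = cylinder(h=4.9, r=7.1) → bbox [-7.1,-7.1,0] .. [7.1,7.1,4.9]
lo = A.lo+B.lo = [-7.9-7.1, -1.6-7.1, 10.1+0] = [-15.000,-8.700,10.100]
hi = A.hi+B.hi = [21.7+7.1, 28+7.1, 24.9+4.9] = [28.800,35.100,29.800]
diag = √(43.8²+43.8²+19.7²) = √4224.97 = 65.000

min=[-15.000,-8.700,10.100] max=[28.800,35.100,29.800] diag=65.000


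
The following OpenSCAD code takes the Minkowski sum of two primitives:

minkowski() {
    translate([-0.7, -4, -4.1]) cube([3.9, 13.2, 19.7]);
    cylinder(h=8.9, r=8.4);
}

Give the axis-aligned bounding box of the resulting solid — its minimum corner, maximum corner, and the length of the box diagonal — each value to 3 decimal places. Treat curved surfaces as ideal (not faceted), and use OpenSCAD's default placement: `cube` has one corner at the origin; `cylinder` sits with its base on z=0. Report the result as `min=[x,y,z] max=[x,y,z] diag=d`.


A = translate([-0.7, -4, -4.1]) cube([3.9, 13.2, 19.7]) → bbox [-0.7,-4,-4.1] .. [3.2,9.2,15.6]
B = cylinder(h=8.9, r=8.4) → bbox [-8.4,-8.4,0] .. [8.4,8.4,8.9]
lo = A.lo+B.lo = [-0.7-8.4, -4-8.4, -4.1+0] = [-9.100,-12.400,-4.100]
hi = A.hi+B.hi = [3.2+8.4, 9.2+8.4, 15.6+8.9] = [11.600,17.600,24.500]
diag = √(20.7²+30²+28.6²) = √2146.45 = 46.330

min=[-9.100,-12.400,-4.100] max=[11.600,17.600,24.500] diag=46.330


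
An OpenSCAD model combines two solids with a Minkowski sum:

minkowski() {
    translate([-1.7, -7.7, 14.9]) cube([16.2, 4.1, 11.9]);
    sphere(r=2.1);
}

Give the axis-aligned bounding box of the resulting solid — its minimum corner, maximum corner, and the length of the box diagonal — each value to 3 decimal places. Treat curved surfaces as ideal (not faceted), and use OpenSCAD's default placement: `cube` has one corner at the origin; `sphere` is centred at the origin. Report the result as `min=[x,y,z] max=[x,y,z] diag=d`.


A = translate([-1.7, -7.7, 14.9]) cube([16.2, 4.1, 11.9]) → bbox [-1.7,-7.7,14.9] .. [14.5,-3.6,26.8]
B = sphere(r=2.1) → bbox [-2.1,-2.1,-2.1] .. [2.1,2.1,2.1]
lo = A.lo+B.lo = [-1.7-2.1, -7.7-2.1, 14.9-2.1] = [-3.800,-9.800,12.800]
hi = A.hi+B.hi = [14.5+2.1, -3.6+2.1, 26.8+2.1] = [16.600,-1.500,28.900]
diag = √(20.4²+8.3²+16.1²) = √744.26 = 27.281

min=[-3.800,-9.800,12.800] max=[16.600,-1.500,28.900] diag=27.281


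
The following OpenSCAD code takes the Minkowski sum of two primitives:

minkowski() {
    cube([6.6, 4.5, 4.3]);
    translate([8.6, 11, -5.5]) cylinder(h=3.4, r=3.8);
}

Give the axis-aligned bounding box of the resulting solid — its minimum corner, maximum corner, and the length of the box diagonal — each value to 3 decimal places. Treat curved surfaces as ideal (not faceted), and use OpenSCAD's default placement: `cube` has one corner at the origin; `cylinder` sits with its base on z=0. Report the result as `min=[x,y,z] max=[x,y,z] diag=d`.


min=[4.800,7.200,-5.500] max=[19.000,19.300,2.200] diag=20.183

A = translate([8.6, 11, -5.5]) cylinder(h=3.4, r=3.8) → bbox [4.8,7.2,-5.5] .. [12.4,14.8,-2.1]
B = cube([6.6, 4.5, 4.3]) → bbox [0,0,0] .. [6.6,4.5,4.3]
lo = A.lo+B.lo = [4.8+0, 7.2+0, -5.5+0] = [4.800,7.200,-5.500]
hi = A.hi+B.hi = [12.4+6.6, 14.8+4.5, -2.1+4.3] = [19.000,19.300,2.200]
diag = √(14.2²+12.1²+7.7²) = √407.34 = 20.183


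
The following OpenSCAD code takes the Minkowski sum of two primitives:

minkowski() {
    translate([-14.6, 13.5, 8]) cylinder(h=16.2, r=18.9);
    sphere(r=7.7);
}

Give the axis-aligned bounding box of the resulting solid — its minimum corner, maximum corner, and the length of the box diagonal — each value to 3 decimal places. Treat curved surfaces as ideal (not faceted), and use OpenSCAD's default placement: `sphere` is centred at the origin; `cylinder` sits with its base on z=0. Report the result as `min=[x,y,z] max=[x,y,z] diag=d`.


min=[-41.200,-13.100,0.300] max=[12.000,40.100,31.900] diag=81.603

A = translate([-14.6, 13.5, 8]) cylinder(h=16.2, r=18.9) → bbox [-33.5,-5.4,8] .. [4.3,32.4,24.2]
B = sphere(r=7.7) → bbox [-7.7,-7.7,-7.7] .. [7.7,7.7,7.7]
lo = A.lo+B.lo = [-33.5-7.7, -5.4-7.7, 8-7.7] = [-41.200,-13.100,0.300]
hi = A.hi+B.hi = [4.3+7.7, 32.4+7.7, 24.2+7.7] = [12.000,40.100,31.900]
diag = √(53.2²+53.2²+31.6²) = √6659.04 = 81.603


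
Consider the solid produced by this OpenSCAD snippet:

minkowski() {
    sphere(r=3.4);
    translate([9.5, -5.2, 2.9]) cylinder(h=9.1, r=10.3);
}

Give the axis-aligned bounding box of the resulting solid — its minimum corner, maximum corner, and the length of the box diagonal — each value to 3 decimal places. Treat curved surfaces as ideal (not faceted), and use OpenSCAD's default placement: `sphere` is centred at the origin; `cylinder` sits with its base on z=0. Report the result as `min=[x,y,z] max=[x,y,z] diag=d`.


A = translate([9.5, -5.2, 2.9]) cylinder(h=9.1, r=10.3) → bbox [-0.8,-15.5,2.9] .. [19.8,5.1,12]
B = sphere(r=3.4) → bbox [-3.4,-3.4,-3.4] .. [3.4,3.4,3.4]
lo = A.lo+B.lo = [-0.8-3.4, -15.5-3.4, 2.9-3.4] = [-4.200,-18.900,-0.500]
hi = A.hi+B.hi = [19.8+3.4, 5.1+3.4, 12+3.4] = [23.200,8.500,15.400]
diag = √(27.4²+27.4²+15.9²) = √1754.33 = 41.885

min=[-4.200,-18.900,-0.500] max=[23.200,8.500,15.400] diag=41.885


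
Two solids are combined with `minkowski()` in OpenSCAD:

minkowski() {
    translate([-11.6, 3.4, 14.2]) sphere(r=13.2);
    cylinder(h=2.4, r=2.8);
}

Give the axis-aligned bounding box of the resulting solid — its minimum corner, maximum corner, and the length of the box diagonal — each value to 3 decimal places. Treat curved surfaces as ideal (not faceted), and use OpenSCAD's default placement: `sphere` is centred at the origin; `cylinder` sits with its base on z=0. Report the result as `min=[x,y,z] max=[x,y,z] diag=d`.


min=[-27.600,-12.600,1.000] max=[4.400,19.400,29.800] diag=53.642

A = translate([-11.6, 3.4, 14.2]) sphere(r=13.2) → bbox [-24.8,-9.8,1] .. [1.6,16.6,27.4]
B = cylinder(h=2.4, r=2.8) → bbox [-2.8,-2.8,0] .. [2.8,2.8,2.4]
lo = A.lo+B.lo = [-24.8-2.8, -9.8-2.8, 1+0] = [-27.600,-12.600,1.000]
hi = A.hi+B.hi = [1.6+2.8, 16.6+2.8, 27.4+2.4] = [4.400,19.400,29.800]
diag = √(32²+32²+28.8²) = √2877.44 = 53.642


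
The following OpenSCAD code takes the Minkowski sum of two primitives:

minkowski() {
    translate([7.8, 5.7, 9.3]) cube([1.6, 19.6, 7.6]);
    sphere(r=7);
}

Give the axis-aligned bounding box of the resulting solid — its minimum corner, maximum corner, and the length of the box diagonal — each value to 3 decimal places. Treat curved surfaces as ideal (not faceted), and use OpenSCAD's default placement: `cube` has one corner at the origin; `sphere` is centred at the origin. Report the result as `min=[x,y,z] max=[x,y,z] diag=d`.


min=[0.800,-1.300,2.300] max=[16.400,32.300,23.900] diag=42.882

A = translate([7.8, 5.7, 9.3]) cube([1.6, 19.6, 7.6]) → bbox [7.8,5.7,9.3] .. [9.4,25.3,16.9]
B = sphere(r=7) → bbox [-7,-7,-7] .. [7,7,7]
lo = A.lo+B.lo = [7.8-7, 5.7-7, 9.3-7] = [0.800,-1.300,2.300]
hi = A.hi+B.hi = [9.4+7, 25.3+7, 16.9+7] = [16.400,32.300,23.900]
diag = √(15.6²+33.6²+21.6²) = √1838.88 = 42.882


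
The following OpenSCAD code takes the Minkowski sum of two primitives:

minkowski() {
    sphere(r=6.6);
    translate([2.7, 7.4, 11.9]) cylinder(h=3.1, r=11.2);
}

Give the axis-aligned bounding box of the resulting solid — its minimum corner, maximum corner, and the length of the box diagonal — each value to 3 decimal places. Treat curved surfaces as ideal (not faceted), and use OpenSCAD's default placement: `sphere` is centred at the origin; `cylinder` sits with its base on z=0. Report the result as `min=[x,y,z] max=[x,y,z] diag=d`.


A = translate([2.7, 7.4, 11.9]) cylinder(h=3.1, r=11.2) → bbox [-8.5,-3.8,11.9] .. [13.9,18.6,15]
B = sphere(r=6.6) → bbox [-6.6,-6.6,-6.6] .. [6.6,6.6,6.6]
lo = A.lo+B.lo = [-8.5-6.6, -3.8-6.6, 11.9-6.6] = [-15.100,-10.400,5.300]
hi = A.hi+B.hi = [13.9+6.6, 18.6+6.6, 15+6.6] = [20.500,25.200,21.600]
diag = √(35.6²+35.6²+16.3²) = √2800.41 = 52.919

min=[-15.100,-10.400,5.300] max=[20.500,25.200,21.600] diag=52.919


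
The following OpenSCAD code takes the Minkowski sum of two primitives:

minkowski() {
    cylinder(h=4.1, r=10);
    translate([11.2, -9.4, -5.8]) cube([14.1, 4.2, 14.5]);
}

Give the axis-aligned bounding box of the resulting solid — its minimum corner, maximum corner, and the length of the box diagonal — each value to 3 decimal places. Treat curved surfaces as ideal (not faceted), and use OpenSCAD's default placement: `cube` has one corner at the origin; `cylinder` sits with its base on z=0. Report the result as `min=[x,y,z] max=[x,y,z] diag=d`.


min=[1.200,-19.400,-5.800] max=[35.300,4.800,12.800] diag=45.765

A = translate([11.2, -9.4, -5.8]) cube([14.1, 4.2, 14.5]) → bbox [11.2,-9.4,-5.8] .. [25.3,-5.2,8.7]
B = cylinder(h=4.1, r=10) → bbox [-10,-10,0] .. [10,10,4.1]
lo = A.lo+B.lo = [11.2-10, -9.4-10, -5.8+0] = [1.200,-19.400,-5.800]
hi = A.hi+B.hi = [25.3+10, -5.2+10, 8.7+4.1] = [35.300,4.800,12.800]
diag = √(34.1²+24.2²+18.6²) = √2094.41 = 45.765


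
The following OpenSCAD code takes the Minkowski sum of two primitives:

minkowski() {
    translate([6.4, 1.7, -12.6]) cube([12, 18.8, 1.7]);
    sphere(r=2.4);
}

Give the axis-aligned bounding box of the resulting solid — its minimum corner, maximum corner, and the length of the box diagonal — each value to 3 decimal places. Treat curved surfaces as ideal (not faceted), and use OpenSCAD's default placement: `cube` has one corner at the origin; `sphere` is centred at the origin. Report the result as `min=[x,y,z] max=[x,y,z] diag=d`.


min=[4.000,-0.700,-15.000] max=[20.800,22.900,-8.500] diag=29.689

A = translate([6.4, 1.7, -12.6]) cube([12, 18.8, 1.7]) → bbox [6.4,1.7,-12.6] .. [18.4,20.5,-10.9]
B = sphere(r=2.4) → bbox [-2.4,-2.4,-2.4] .. [2.4,2.4,2.4]
lo = A.lo+B.lo = [6.4-2.4, 1.7-2.4, -12.6-2.4] = [4.000,-0.700,-15.000]
hi = A.hi+B.hi = [18.4+2.4, 20.5+2.4, -10.9+2.4] = [20.800,22.900,-8.500]
diag = √(16.8²+23.6²+6.5²) = √881.45 = 29.689


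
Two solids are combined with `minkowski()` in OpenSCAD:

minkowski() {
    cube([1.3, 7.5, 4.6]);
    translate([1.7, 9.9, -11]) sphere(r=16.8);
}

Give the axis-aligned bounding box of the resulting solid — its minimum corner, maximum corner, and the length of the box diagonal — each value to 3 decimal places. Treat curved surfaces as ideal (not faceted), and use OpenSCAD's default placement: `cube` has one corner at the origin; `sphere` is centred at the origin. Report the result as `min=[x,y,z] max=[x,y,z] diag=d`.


A = translate([1.7, 9.9, -11]) sphere(r=16.8) → bbox [-15.1,-6.9,-27.8] .. [18.5,26.7,5.8]
B = cube([1.3, 7.5, 4.6]) → bbox [0,0,0] .. [1.3,7.5,4.6]
lo = A.lo+B.lo = [-15.1+0, -6.9+0, -27.8+0] = [-15.100,-6.900,-27.800]
hi = A.hi+B.hi = [18.5+1.3, 26.7+7.5, 5.8+4.6] = [19.800,34.200,10.400]
diag = √(34.9²+41.1²+38.2²) = √4366.46 = 66.079

min=[-15.100,-6.900,-27.800] max=[19.800,34.200,10.400] diag=66.079


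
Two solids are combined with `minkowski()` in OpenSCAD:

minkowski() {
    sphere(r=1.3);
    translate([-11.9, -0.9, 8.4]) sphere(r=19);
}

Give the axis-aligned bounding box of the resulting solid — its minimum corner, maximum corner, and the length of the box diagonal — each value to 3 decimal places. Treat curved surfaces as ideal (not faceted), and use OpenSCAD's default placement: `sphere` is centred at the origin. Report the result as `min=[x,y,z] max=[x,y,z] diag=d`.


A = translate([-11.9, -0.9, 8.4]) sphere(r=19) → bbox [-30.9,-19.9,-10.6] .. [7.1,18.1,27.4]
B = sphere(r=1.3) → bbox [-1.3,-1.3,-1.3] .. [1.3,1.3,1.3]
lo = A.lo+B.lo = [-30.9-1.3, -19.9-1.3, -10.6-1.3] = [-32.200,-21.200,-11.900]
hi = A.hi+B.hi = [7.1+1.3, 18.1+1.3, 27.4+1.3] = [8.400,19.400,28.700]
diag = √(40.6²+40.6²+40.6²) = √4945.08 = 70.321

min=[-32.200,-21.200,-11.900] max=[8.400,19.400,28.700] diag=70.321
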